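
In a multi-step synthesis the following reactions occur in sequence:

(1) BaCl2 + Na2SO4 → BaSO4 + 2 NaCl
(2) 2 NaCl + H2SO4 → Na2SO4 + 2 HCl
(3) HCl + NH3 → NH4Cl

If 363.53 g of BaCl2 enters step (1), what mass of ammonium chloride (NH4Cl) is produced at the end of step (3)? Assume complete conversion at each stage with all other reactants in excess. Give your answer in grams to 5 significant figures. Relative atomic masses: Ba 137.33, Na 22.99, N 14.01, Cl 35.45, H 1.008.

186.77 g

M(BaCl2) = 137.33 + 2(35.45) = 208.23 g/mol.
M(NH4Cl) = 14.01 + 4(1.008) + 35.45 = 53.492 g/mol.
n(BaCl2) = 363.53 / 208.23 = 1.74581 mol.
Reaction (1): BaCl2→NaCl ratio 1:2 ⇒ n(NaCl) = 3.49162 mol.
Reaction (2): NaCl→HCl ratio 2:2 ⇒ n(HCl) = 3.49162 mol.
Reaction (3): HCl→NH4Cl ratio 1:1 ⇒ n(NH4Cl) = 3.49162 mol.
Mass of NH4Cl = 3.49162 × 53.492 = 186.774 g.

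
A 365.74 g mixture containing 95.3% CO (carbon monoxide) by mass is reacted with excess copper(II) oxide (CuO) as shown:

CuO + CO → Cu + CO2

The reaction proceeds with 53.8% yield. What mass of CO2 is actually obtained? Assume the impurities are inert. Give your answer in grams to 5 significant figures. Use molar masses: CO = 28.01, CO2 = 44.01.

Pure CO available = 365.74 g × 0.953 = 348.550 g.
n(CO) = 348.550 g / 28.01 g/mol = 12.4438 mol.
From the equation the CO:CO2 mole ratio is 1:1, so n(CO2) = 12.4438 × 1/1 = 12.4438 mol.
Mass of CO2 = 12.4438 mol × 44.01 g/mol = 547.651 g.
Actual mass collected = 547.651 g × 0.538 = 294.636 g.

294.64 g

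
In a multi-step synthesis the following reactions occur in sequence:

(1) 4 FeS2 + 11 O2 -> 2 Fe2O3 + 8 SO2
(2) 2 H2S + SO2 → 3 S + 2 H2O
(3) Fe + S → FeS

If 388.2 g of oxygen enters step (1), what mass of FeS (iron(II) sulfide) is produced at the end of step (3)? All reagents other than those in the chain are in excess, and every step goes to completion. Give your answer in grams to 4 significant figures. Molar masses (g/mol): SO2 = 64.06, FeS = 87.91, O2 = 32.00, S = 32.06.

n(O2) = 388.2 / 32.00 = 12.131 mol.
Reaction (1): O2→SO2 ratio 11:8 ⇒ n(SO2) = 8.8227 mol.
Reaction (2): SO2→S ratio 1:3 ⇒ n(S) = 26.468 mol.
Reaction (3): S→FeS ratio 1:1 ⇒ n(FeS) = 26.468 mol.
Mass of FeS = 26.468 × 87.91 = 2326.8 g.

2327 g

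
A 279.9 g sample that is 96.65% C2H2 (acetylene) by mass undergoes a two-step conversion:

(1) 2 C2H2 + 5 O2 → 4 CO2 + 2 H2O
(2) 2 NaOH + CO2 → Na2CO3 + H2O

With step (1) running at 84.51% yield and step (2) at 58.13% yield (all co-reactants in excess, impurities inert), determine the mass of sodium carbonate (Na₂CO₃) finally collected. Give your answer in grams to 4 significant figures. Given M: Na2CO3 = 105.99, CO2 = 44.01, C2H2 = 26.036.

Pure C2H2 = 279.9 × 0.9665 = 270.52 g.
n(C2H2) = 270.52 / 26.036 = 10.390 mol.
Step 1 (C2H2:CO2 = 2:4): theoretical n(CO2) = 20.781 mol; at 84.51% yield, n(CO2) = 17.562 mol.
Step 2 (CO2:Na2CO3 = 1:1): theoretical n(Na2CO3) = 17.562 mol, so theoretical mass = 17.562 × 105.99 = 1861.4 g.
At 58.13% yield, actual mass of Na2CO3 = 1861.4 × 0.5813 = 1082.0 g.

1082 g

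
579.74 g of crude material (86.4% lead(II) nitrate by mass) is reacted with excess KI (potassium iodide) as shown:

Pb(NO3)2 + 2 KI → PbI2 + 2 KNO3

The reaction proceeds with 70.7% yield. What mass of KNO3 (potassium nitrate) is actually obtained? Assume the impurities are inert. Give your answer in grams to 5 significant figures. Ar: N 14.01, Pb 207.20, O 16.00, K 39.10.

Pure Pb(NO3)2 available = 579.74 g × 0.864 = 500.895 g.
M(Pb(NO3)2) = 207.20 + 2(14.01) + 6(16.00) = 331.22 g/mol.
M(KNO3) = 39.10 + 14.01 + 3(16.00) = 101.11 g/mol.
n(Pb(NO3)2) = 500.895 g / 331.22 g/mol = 1.51227 mol.
From the equation the Pb(NO3)2:KNO3 mole ratio is 1:2, so n(KNO3) = 1.51227 × 2/1 = 3.02455 mol.
Mass of KNO3 = 3.02455 mol × 101.11 g/mol = 305.812 g.
Actual mass collected = 305.812 g × 0.707 = 216.209 g.

216.21 g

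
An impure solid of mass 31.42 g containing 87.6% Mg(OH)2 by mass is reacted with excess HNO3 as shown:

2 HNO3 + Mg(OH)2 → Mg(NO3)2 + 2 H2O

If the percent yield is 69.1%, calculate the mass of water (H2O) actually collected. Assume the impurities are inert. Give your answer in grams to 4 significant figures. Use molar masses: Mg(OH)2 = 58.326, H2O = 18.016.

11.75 g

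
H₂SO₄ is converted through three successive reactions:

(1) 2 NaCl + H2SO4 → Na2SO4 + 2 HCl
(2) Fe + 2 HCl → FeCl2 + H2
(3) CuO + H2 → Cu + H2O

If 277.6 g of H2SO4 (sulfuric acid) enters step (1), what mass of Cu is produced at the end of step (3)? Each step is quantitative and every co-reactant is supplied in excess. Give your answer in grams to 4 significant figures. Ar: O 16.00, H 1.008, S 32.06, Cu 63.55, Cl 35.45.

M(H2SO4) = 2(1.008) + 32.06 + 4(16.00) = 98.076 g/mol.
M(Cu) = 63.55 g/mol.
n(H2SO4) = 277.6 / 98.076 = 2.8305 mol.
Reaction (1): H2SO4→HCl ratio 1:2 ⇒ n(HCl) = 5.6609 mol.
Reaction (2): HCl→H2 ratio 2:1 ⇒ n(H2) = 2.8305 mol.
Reaction (3): H2→Cu ratio 1:1 ⇒ n(Cu) = 2.8305 mol.
Mass of Cu = 2.8305 × 63.55 = 179.88 g.

179.9 g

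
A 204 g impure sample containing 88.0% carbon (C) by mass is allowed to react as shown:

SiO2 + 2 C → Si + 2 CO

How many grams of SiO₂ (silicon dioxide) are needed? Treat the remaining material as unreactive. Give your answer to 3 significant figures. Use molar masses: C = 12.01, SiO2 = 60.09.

449 g

Mass of pure C = 204 g × 0.880 = 179.5 g.
n(C) = 179.5 g / 12.01 g/mol = 14.95 mol.
From the equation the C:SiO2 mole ratio is 2:1, so n(SiO2) = 14.95 × 1/2 = 7.474 mol.
Mass of SiO2 = 7.474 mol × 60.09 g/mol = 449.1 g.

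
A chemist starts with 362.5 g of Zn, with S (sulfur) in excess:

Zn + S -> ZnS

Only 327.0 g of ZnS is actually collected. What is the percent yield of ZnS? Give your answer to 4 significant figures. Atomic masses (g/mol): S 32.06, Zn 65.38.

M(Zn) = 65.38 g/mol.
M(ZnS) = 65.38 + 32.06 = 97.44 g/mol.
n(Zn) = 362.50 g / 65.38 g/mol = 5.5445 mol.
From the equation the Zn:ZnS mole ratio is 1:1, so n(ZnS) = 5.5445 × 1/1 = 5.5445 mol.
Mass of ZnS = 5.5445 mol × 97.44 g/mol = 540.26 g.
This is the theoretical yield. Percent yield = 327.0 g / 540.26 g × 100% = 60.527%.

60.53 %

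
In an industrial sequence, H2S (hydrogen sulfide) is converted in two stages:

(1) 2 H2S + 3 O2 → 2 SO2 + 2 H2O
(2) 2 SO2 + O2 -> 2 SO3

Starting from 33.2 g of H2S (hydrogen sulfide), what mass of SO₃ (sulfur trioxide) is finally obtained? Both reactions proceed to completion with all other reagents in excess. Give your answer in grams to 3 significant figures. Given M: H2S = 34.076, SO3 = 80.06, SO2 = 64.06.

78.0 g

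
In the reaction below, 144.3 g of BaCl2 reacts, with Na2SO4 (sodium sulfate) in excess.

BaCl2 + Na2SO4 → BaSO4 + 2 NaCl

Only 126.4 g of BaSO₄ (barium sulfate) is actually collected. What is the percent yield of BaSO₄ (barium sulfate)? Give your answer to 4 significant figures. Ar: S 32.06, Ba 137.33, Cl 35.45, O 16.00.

78.15 %

M(BaCl2) = 137.33 + 2(35.45) = 208.23 g/mol.
M(BaSO4) = 137.33 + 32.06 + 4(16.00) = 233.39 g/mol.
n(BaCl2) = 144.30 g / 208.23 g/mol = 0.69298 mol.
From the equation the BaCl2:BaSO4 mole ratio is 1:1, so n(BaSO4) = 0.69298 × 1/1 = 0.69298 mol.
Mass of BaSO4 = 0.69298 mol × 233.39 g/mol = 161.74 g.
This is the theoretical yield. Percent yield = 126.4 g / 161.74 g × 100% = 78.152%.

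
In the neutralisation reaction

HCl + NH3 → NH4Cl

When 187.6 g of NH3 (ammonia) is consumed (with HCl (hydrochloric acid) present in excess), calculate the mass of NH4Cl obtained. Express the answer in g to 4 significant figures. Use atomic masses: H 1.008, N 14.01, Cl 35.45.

M(NH3) = 14.01 + 3(1.008) = 17.034 g/mol.
M(NH4Cl) = 14.01 + 4(1.008) + 35.45 = 53.492 g/mol.
n(NH3) = 187.60 g / 17.034 g/mol = 11.013 mol.
From the equation the NH3:NH4Cl mole ratio is 1:1, so n(NH4Cl) = 11.013 × 1/1 = 11.013 mol.
Mass of NH4Cl = 11.013 mol × 53.492 g/mol = 589.12 g.

589.1 g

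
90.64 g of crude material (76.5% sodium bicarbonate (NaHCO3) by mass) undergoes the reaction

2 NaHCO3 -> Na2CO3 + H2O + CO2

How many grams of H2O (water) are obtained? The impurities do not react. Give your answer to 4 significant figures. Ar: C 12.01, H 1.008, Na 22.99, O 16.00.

Mass of pure NaHCO3 = 90.64 g × 0.765 = 69.340 g.
M(NaHCO3) = 22.99 + 1.008 + 12.01 + 3(16.00) = 84.008 g/mol.
M(H2O) = 2(1.008) + 16.00 = 18.016 g/mol.
n(NaHCO3) = 69.340 g / 84.008 g/mol = 0.82539 mol.
From the equation the NaHCO3:H2O mole ratio is 2:1, so n(H2O) = 0.82539 × 1/2 = 0.41270 mol.
Mass of H2O = 0.41270 mol × 18.016 g/mol = 7.4351 g.

7.435 g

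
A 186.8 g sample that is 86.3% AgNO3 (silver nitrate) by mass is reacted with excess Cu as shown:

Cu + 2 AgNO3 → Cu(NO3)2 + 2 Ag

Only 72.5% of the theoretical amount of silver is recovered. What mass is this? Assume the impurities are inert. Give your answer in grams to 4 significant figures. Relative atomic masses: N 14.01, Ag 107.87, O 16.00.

Pure AgNO3 available = 186.8 g × 0.863 = 161.21 g.
M(AgNO3) = 107.87 + 14.01 + 3(16.00) = 169.88 g/mol.
M(Ag) = 107.87 g/mol.
n(AgNO3) = 161.21 g / 169.88 g/mol = 0.94895 mol.
From the equation the AgNO3:Ag mole ratio is 2:2, so n(Ag) = 0.94895 × 2/2 = 0.94895 mol.
Mass of Ag = 0.94895 mol × 107.87 g/mol = 102.36 g.
Actual mass collected = 102.36 g × 0.725 = 74.214 g.

74.21 g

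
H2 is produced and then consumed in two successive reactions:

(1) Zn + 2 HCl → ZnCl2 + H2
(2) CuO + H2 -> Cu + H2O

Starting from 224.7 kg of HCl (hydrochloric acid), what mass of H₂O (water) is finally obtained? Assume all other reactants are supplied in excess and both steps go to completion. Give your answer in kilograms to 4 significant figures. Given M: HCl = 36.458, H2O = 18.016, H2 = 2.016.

55.52 kg

224.7 kg = 224700 g.
n(HCl) = 224700 / 36.458 = 6163.3 mol.
Step 1 gives a 2:1 ratio of HCl to H2, so n(H2) = 3081.6 mol.
In step 2 the H2:H2O ratio is 1:1, so n(H2O) = 3081.6 mol.
Mass of H2O = 3081.6 × 18.016 = 55519 g = 55.52 kg.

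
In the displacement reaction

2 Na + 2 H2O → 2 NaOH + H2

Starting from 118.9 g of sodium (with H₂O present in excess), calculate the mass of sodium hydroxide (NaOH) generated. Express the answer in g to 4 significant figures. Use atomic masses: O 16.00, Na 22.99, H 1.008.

206.9 g

M(Na) = 22.99 g/mol.
M(NaOH) = 22.99 + 16.00 + 1.008 = 39.998 g/mol.
n(Na) = 118.90 g / 22.99 g/mol = 5.1718 mol.
From the equation the Na:NaOH mole ratio is 2:2, so n(NaOH) = 5.1718 × 2/2 = 5.1718 mol.
Mass of NaOH = 5.1718 mol × 39.998 g/mol = 206.86 g.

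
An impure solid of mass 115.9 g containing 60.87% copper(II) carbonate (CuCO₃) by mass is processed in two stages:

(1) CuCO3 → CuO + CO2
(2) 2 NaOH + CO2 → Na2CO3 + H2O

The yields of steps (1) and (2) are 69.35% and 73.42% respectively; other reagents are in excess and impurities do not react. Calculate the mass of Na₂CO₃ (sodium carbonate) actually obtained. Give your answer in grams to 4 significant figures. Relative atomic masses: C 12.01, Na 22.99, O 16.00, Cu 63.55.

Pure CuCO3 = 115.9 × 0.6087 = 70.548 g.
M(CuCO3) = 63.55 + 12.01 + 3(16.00) = 123.56 g/mol.
M(Na2CO3) = 2(22.99) + 12.01 + 3(16.00) = 105.99 g/mol.
n(CuCO3) = 70.548 / 123.56 = 0.57096 mol.
Step 1 (CuCO3:CO2 = 1:1): theoretical n(CO2) = 0.57096 mol; at 69.35% yield, n(CO2) = 0.39596 mol.
Step 2 (CO2:Na2CO3 = 1:1): theoretical n(Na2CO3) = 0.39596 mol, so theoretical mass = 0.39596 × 105.99 = 41.968 g.
At 73.42% yield, actual mass of Na2CO3 = 41.968 × 0.7342 = 30.813 g.

30.81 g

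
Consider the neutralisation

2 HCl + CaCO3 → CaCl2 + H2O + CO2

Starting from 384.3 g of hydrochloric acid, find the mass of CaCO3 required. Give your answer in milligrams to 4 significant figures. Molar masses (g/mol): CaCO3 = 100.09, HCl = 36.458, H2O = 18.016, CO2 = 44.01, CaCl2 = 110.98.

n(HCl) = 384.30 g / 36.458 g/mol = 10.541 mol.
From the equation the HCl:CaCO3 mole ratio is 2:1, so n(CaCO3) = 10.541 × 1/2 = 5.2704 mol.
Mass of CaCO3 = 5.2704 mol × 100.09 g/mol = 527.52 g.
Converting to mg: 527.52 g = 527500 mg.

527500 mg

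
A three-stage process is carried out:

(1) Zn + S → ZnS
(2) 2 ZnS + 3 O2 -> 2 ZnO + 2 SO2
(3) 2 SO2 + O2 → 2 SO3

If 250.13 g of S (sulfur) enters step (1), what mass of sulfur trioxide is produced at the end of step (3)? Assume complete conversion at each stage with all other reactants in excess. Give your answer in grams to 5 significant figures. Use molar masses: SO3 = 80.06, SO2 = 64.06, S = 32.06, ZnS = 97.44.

n(S) = 250.13 / 32.06 = 7.80193 mol.
Reaction (1): S→ZnS ratio 1:1 ⇒ n(ZnS) = 7.80193 mol.
Reaction (2): ZnS→SO2 ratio 2:2 ⇒ n(SO2) = 7.80193 mol.
Reaction (3): SO2→SO3 ratio 2:2 ⇒ n(SO3) = 7.80193 mol.
Mass of SO3 = 7.80193 × 80.06 = 624.623 g.

624.62 g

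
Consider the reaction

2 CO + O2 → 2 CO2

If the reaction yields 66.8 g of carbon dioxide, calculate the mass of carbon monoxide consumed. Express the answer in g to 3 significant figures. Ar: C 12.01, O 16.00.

42.5 g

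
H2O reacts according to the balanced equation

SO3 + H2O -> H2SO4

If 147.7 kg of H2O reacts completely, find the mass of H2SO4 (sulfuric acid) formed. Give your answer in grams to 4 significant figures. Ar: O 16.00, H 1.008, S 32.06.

804100 g

M(H2O) = 2(1.008) + 16.00 = 18.016 g/mol.
M(H2SO4) = 2(1.008) + 32.06 + 4(16.00) = 98.076 g/mol.
Convert: 147.7 kg = 147700 g.
n(H2O) = 147700 g / 18.016 g/mol = 8198.3 mol.
From the equation the H2O:H2SO4 mole ratio is 1:1, so n(H2SO4) = 8198.3 × 1/1 = 8198.3 mol.
Mass of H2SO4 = 8198.3 mol × 98.076 g/mol = 804050 g.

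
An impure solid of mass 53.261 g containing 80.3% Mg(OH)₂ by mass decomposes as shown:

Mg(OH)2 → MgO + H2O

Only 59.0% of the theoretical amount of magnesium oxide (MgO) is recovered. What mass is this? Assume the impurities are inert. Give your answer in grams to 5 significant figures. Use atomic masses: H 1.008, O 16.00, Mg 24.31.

17.439 g

Pure Mg(OH)2 available = 53.261 g × 0.803 = 42.7686 g.
M(Mg(OH)2) = 24.31 + 2(16.00) + 2(1.008) = 58.326 g/mol.
M(MgO) = 24.31 + 16.00 = 40.31 g/mol.
n(Mg(OH)2) = 42.7686 g / 58.326 g/mol = 0.733268 mol.
From the equation the Mg(OH)2:MgO mole ratio is 1:1, so n(MgO) = 0.733268 × 1/1 = 0.733268 mol.
Mass of MgO = 0.733268 mol × 40.31 g/mol = 29.5580 g.
Actual mass collected = 29.5580 g × 0.590 = 17.4392 g.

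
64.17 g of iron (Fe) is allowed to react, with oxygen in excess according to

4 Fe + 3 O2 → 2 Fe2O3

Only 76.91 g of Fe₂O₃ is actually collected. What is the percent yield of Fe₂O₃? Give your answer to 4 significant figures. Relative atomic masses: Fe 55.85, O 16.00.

83.83 %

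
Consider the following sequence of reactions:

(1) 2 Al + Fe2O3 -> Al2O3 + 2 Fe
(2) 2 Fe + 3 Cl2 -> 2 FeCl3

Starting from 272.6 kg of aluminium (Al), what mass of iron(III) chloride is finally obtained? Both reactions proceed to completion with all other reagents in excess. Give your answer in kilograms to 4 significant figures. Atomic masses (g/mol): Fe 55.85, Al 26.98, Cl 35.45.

M(Al) = 26.98 g/mol.
M(FeCl3) = 55.85 + 3(35.45) = 162.20 g/mol.
272.6 kg = 272600 g.
n(Al) = 272600 / 26.98 = 10104 mol.
Step 1 gives a 2:2 ratio of Al to Fe, so n(Fe) = 10104 mol.
In step 2 the Fe:FeCl3 ratio is 2:2, so n(FeCl3) = 10104 mol.
Mass of FeCl3 = 10104 × 162.20 = 1.6388 × 10^6 g = 1639 kg.

1639 kg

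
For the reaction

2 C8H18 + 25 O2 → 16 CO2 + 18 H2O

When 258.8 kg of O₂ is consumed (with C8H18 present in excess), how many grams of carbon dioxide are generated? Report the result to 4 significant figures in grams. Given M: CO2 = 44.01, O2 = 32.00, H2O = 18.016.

227800 g

Convert: 258.8 kg = 258800 g.
n(O2) = 258800 g / 32.00 g/mol = 8087.5 mol.
From the equation the O2:CO2 mole ratio is 25:16, so n(CO2) = 8087.5 × 16/25 = 5176.0 mol.
Mass of CO2 = 5176.0 mol × 44.01 g/mol = 227800 g.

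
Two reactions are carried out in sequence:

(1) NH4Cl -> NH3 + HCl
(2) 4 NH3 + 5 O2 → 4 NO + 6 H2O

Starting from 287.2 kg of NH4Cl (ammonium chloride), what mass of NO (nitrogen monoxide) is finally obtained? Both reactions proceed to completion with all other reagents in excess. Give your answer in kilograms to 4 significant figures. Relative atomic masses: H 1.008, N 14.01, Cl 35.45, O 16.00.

161.1 kg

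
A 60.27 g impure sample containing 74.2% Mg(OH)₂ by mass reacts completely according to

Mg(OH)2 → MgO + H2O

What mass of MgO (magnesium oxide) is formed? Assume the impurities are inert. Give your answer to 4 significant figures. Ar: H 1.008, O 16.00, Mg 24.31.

Mass of pure Mg(OH)2 = 60.27 g × 0.742 = 44.720 g.
M(Mg(OH)2) = 24.31 + 2(16.00) + 2(1.008) = 58.326 g/mol.
M(MgO) = 24.31 + 16.00 = 40.31 g/mol.
n(Mg(OH)2) = 44.720 g / 58.326 g/mol = 0.76673 mol.
From the equation the Mg(OH)2:MgO mole ratio is 1:1, so n(MgO) = 0.76673 × 1/1 = 0.76673 mol.
Mass of MgO = 0.76673 mol × 40.31 g/mol = 30.907 g.

30.91 g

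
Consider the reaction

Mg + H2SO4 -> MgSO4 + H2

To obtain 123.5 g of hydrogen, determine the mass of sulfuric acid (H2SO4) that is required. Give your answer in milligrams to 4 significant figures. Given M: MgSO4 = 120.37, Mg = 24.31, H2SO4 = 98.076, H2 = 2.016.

n(H2) = 123.50 g / 2.016 g/mol = 61.260 mol.
From the equation the H2:H2SO4 mole ratio is 1:1, so n(H2SO4) = 61.260 × 1/1 = 61.260 mol.
Mass of H2SO4 = 61.260 mol × 98.076 g/mol = 6008.1 g.
Converting to mg: 6008.1 g = 6008000 mg.

6008000 mg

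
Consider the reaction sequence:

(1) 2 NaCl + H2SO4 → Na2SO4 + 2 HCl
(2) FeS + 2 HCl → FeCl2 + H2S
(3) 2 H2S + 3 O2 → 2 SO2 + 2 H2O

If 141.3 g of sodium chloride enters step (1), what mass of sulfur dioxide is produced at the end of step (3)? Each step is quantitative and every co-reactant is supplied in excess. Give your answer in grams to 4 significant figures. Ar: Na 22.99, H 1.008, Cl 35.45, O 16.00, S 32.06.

77.44 g

M(NaCl) = 22.99 + 35.45 = 58.44 g/mol.
M(SO2) = 32.06 + 2(16.00) = 64.06 g/mol.
n(NaCl) = 141.3 / 58.44 = 2.4179 mol.
Reaction (1): NaCl→HCl ratio 2:2 ⇒ n(HCl) = 2.4179 mol.
Reaction (2): HCl→H2S ratio 2:1 ⇒ n(H2S) = 1.2089 mol.
Reaction (3): H2S→SO2 ratio 2:2 ⇒ n(SO2) = 1.2089 mol.
Mass of SO2 = 1.2089 × 64.06 = 77.444 g.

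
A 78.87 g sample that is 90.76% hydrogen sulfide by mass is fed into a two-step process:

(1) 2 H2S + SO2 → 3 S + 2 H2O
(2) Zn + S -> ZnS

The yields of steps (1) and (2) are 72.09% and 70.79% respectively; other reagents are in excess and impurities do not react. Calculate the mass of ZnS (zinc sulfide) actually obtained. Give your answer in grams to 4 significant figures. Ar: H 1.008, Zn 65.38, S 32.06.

156.7 g

Pure H2S = 78.87 × 0.9076 = 71.582 g.
M(H2S) = 2(1.008) + 32.06 = 34.076 g/mol.
M(ZnS) = 65.38 + 32.06 = 97.44 g/mol.
n(H2S) = 71.582 / 34.076 = 2.1007 mol.
Step 1 (H2S:S = 2:3): theoretical n(S) = 3.1510 mol; at 72.09% yield, n(S) = 2.2716 mol.
Step 2 (S:ZnS = 1:1): theoretical n(ZnS) = 2.2716 mol, so theoretical mass = 2.2716 × 97.44 = 221.34 g.
At 70.79% yield, actual mass of ZnS = 221.34 × 0.7079 = 156.69 g.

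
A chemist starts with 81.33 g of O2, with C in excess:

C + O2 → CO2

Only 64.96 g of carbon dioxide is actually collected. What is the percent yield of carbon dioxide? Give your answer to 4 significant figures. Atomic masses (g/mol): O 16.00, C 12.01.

M(O2) = 2(16.00) = 32.00 g/mol.
M(CO2) = 12.01 + 2(16.00) = 44.01 g/mol.
n(O2) = 81.330 g / 32.00 g/mol = 2.5416 mol.
From the equation the O2:CO2 mole ratio is 1:1, so n(CO2) = 2.5416 × 1/1 = 2.5416 mol.
Mass of CO2 = 2.5416 mol × 44.01 g/mol = 111.85 g.
This is the theoretical yield. Percent yield = 64.96 g / 111.85 g × 100% = 58.076%.

58.08 %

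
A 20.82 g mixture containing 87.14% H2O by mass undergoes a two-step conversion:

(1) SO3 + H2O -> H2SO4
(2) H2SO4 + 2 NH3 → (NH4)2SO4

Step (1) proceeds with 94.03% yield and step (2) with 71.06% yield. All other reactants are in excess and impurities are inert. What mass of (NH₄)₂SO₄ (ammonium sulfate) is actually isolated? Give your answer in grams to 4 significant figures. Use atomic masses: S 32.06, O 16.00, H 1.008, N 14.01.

88.92 g

Pure H2O = 20.82 × 0.8714 = 18.143 g.
M(H2O) = 2(1.008) + 16.00 = 18.016 g/mol.
M((NH4)2SO4) = 2(14.01) + 8(1.008) + 32.06 + 4(16.00) = 132.144 g/mol.
n(H2O) = 18.143 / 18.016 = 1.0070 mol.
Step 1 (H2O:H2SO4 = 1:1): theoretical n(H2SO4) = 1.0070 mol; at 94.03% yield, n(H2SO4) = 0.94690 mol.
Step 2 (H2SO4:(NH4)2SO4 = 1:1): theoretical n((NH4)2SO4) = 0.94690 mol, so theoretical mass = 0.94690 × 132.144 = 125.13 g.
At 71.06% yield, actual mass of (NH4)2SO4 = 125.13 × 0.7106 = 88.916 g.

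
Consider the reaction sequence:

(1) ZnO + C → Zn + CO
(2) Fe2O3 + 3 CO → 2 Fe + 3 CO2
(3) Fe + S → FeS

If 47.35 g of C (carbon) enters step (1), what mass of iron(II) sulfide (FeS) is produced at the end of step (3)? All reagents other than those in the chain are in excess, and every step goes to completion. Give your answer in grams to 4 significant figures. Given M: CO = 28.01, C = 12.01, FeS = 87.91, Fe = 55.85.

231.1 g

n(C) = 47.35 / 12.01 = 3.9425 mol.
Reaction (1): C→CO ratio 1:1 ⇒ n(CO) = 3.9425 mol.
Reaction (2): CO→Fe ratio 3:2 ⇒ n(Fe) = 2.6284 mol.
Reaction (3): Fe→FeS ratio 1:1 ⇒ n(FeS) = 2.6284 mol.
Mass of FeS = 2.6284 × 87.91 = 231.06 g.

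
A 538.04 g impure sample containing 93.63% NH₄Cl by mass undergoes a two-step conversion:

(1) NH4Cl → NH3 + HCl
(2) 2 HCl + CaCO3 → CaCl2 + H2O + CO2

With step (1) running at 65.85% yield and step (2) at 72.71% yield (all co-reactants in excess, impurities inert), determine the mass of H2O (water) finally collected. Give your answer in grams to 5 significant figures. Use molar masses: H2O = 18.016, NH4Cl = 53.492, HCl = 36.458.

40.618 g

Pure NH4Cl = 538.04 × 0.9363 = 503.767 g.
n(NH4Cl) = 503.767 / 53.492 = 9.41761 mol.
Step 1 (NH4Cl:HCl = 1:1): theoretical n(HCl) = 9.41761 mol; at 65.85% yield, n(HCl) = 6.20150 mol.
Step 2 (HCl:H2O = 2:1): theoretical n(H2O) = 3.10075 mol, so theoretical mass = 3.10075 × 18.016 = 55.8631 g.
At 72.71% yield, actual mass of H2O = 55.8631 × 0.7271 = 40.6180 g.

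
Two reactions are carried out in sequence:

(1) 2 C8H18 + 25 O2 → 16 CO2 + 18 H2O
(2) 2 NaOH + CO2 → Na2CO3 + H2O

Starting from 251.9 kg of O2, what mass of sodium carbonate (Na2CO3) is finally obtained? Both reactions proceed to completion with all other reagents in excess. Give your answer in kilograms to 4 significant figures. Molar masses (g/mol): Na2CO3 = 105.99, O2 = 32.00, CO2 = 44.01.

251.9 kg = 251900 g.
n(O2) = 251900 / 32.00 = 7871.9 mol.
Step 1 gives a 25:16 ratio of O2 to CO2, so n(CO2) = 5038.0 mol.
In step 2 the CO2:Na2CO3 ratio is 1:1, so n(Na2CO3) = 5038.0 mol.
Mass of Na2CO3 = 5038.0 × 105.99 = 533980 g = 534.0 kg.

534.0 kg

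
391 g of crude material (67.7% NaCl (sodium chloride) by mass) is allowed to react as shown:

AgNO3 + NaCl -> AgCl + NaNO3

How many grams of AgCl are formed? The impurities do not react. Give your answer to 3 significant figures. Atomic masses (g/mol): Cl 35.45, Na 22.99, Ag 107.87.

649 g

Mass of pure NaCl = 391 g × 0.677 = 264.7 g.
M(NaCl) = 22.99 + 35.45 = 58.44 g/mol.
M(AgCl) = 107.87 + 35.45 = 143.32 g/mol.
n(NaCl) = 264.7 g / 58.44 g/mol = 4.530 mol.
From the equation the NaCl:AgCl mole ratio is 1:1, so n(AgCl) = 4.530 × 1/1 = 4.530 mol.
Mass of AgCl = 4.530 mol × 143.32 g/mol = 649.2 g.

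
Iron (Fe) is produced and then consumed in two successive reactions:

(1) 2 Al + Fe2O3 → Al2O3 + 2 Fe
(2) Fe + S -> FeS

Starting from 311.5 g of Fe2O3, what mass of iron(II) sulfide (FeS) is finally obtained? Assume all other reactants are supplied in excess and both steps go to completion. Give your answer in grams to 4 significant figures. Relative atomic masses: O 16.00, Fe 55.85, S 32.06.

M(Fe2O3) = 2(55.85) + 3(16.00) = 159.70 g/mol.
M(FeS) = 55.85 + 32.06 = 87.91 g/mol.
n(Fe2O3) = 311.50 / 159.70 = 1.9505 mol.
Step 1 gives a 1:2 ratio of Fe2O3 to Fe, so n(Fe) = 3.9011 mol.
In step 2 the Fe:FeS ratio is 1:1, so n(FeS) = 3.9011 mol.
Mass of FeS = 3.9011 × 87.91 = 342.94 g.

342.9 g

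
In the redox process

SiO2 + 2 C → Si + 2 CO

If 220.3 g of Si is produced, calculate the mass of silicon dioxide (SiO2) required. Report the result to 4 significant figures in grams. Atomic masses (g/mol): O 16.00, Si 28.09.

471.3 g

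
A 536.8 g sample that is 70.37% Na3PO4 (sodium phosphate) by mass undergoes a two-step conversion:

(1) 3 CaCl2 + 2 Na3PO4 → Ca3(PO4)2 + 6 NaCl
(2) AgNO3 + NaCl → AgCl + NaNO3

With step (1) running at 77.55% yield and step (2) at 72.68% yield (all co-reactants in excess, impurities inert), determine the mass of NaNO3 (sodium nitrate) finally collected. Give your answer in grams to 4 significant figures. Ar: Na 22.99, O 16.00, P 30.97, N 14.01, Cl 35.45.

331.2 g

Pure Na3PO4 = 536.8 × 0.7037 = 377.75 g.
M(Na3PO4) = 3(22.99) + 30.97 + 4(16.00) = 163.94 g/mol.
M(NaNO3) = 22.99 + 14.01 + 3(16.00) = 85.00 g/mol.
n(Na3PO4) = 377.75 / 163.94 = 2.3042 mol.
Step 1 (Na3PO4:NaCl = 2:6): theoretical n(NaCl) = 6.9125 mol; at 77.55% yield, n(NaCl) = 5.3607 mol.
Step 2 (NaCl:NaNO3 = 1:1): theoretical n(NaNO3) = 5.3607 mol, so theoretical mass = 5.3607 × 85.00 = 455.66 g.
At 72.68% yield, actual mass of NaNO3 = 455.66 × 0.7268 = 331.17 g.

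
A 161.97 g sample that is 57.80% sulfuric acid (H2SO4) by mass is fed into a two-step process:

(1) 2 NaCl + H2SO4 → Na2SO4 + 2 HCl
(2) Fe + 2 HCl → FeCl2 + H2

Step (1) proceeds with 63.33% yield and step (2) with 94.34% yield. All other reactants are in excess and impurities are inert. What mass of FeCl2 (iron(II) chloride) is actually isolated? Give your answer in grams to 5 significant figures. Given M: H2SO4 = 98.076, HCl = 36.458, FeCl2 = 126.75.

72.286 g

Pure H2SO4 = 161.97 × 0.5780 = 93.6187 g.
n(H2SO4) = 93.6187 / 98.076 = 0.954552 mol.
Step 1 (H2SO4:HCl = 1:2): theoretical n(HCl) = 1.90910 mol; at 63.33% yield, n(HCl) = 1.20904 mol.
Step 2 (HCl:FeCl2 = 2:1): theoretical n(FeCl2) = 0.604518 mol, so theoretical mass = 0.604518 × 126.75 = 76.6226 g.
At 94.34% yield, actual mass of FeCl2 = 76.6226 × 0.9434 = 72.2858 g.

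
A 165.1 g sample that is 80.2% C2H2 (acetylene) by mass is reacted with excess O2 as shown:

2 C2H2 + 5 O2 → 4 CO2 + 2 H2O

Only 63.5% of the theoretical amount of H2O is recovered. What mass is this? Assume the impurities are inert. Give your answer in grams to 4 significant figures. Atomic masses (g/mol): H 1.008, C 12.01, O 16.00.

Pure C2H2 available = 165.1 g × 0.802 = 132.41 g.
M(C2H2) = 2(12.01) + 2(1.008) = 26.036 g/mol.
M(H2O) = 2(1.008) + 16.00 = 18.016 g/mol.
n(C2H2) = 132.41 g / 26.036 g/mol = 5.0857 mol.
From the equation the C2H2:H2O mole ratio is 2:2, so n(H2O) = 5.0857 × 2/2 = 5.0857 mol.
Mass of H2O = 5.0857 mol × 18.016 g/mol = 91.623 g.
Actual mass collected = 91.623 g × 0.635 = 58.181 g.

58.18 g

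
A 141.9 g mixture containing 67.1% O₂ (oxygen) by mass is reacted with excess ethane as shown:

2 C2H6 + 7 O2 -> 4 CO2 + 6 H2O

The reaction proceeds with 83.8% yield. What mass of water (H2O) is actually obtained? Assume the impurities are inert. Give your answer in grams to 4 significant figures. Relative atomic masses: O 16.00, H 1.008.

38.50 g

Pure O2 available = 141.9 g × 0.671 = 95.215 g.
M(O2) = 2(16.00) = 32.00 g/mol.
M(H2O) = 2(1.008) + 16.00 = 18.016 g/mol.
n(O2) = 95.215 g / 32.00 g/mol = 2.9755 mol.
From the equation the O2:H2O mole ratio is 7:6, so n(H2O) = 2.9755 × 6/7 = 2.5504 mol.
Mass of H2O = 2.5504 mol × 18.016 g/mol = 45.948 g.
Actual mass collected = 45.948 g × 0.838 = 38.504 g.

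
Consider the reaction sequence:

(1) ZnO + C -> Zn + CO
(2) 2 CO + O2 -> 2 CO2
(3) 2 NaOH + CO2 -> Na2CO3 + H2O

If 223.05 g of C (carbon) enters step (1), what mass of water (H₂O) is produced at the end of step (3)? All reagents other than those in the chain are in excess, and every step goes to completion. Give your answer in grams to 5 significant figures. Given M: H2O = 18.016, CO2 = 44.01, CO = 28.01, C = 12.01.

n(C) = 223.05 / 12.01 = 18.5720 mol.
Reaction (1): C→CO ratio 1:1 ⇒ n(CO) = 18.5720 mol.
Reaction (2): CO→CO2 ratio 2:2 ⇒ n(CO2) = 18.5720 mol.
Reaction (3): CO2→H2O ratio 1:1 ⇒ n(H2O) = 18.5720 mol.
Mass of H2O = 18.5720 × 18.016 = 334.594 g.

334.59 g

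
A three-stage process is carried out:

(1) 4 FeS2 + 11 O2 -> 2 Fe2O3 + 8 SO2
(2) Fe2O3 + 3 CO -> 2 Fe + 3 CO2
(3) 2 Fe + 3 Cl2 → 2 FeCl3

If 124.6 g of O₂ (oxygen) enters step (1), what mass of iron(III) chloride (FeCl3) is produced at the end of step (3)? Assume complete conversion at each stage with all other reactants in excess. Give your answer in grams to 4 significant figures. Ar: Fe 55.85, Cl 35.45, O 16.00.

229.7 g

M(O2) = 2(16.00) = 32.00 g/mol.
M(FeCl3) = 55.85 + 3(35.45) = 162.20 g/mol.
n(O2) = 124.6 / 32.00 = 3.8937 mol.
Reaction (1): O2→Fe2O3 ratio 11:2 ⇒ n(Fe2O3) = 0.70795 mol.
Reaction (2): Fe2O3→Fe ratio 1:2 ⇒ n(Fe) = 1.4159 mol.
Reaction (3): Fe→FeCl3 ratio 2:2 ⇒ n(FeCl3) = 1.4159 mol.
Mass of FeCl3 = 1.4159 × 162.20 = 229.66 g.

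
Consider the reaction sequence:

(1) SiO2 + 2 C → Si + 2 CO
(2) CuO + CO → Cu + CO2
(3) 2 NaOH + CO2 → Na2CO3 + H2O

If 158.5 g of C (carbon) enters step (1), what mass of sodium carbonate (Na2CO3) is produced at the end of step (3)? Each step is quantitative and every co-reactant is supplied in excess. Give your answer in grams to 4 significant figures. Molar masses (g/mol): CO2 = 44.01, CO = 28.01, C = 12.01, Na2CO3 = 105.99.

n(C) = 158.5 / 12.01 = 13.197 mol.
Reaction (1): C→CO ratio 2:2 ⇒ n(CO) = 13.197 mol.
Reaction (2): CO→CO2 ratio 1:1 ⇒ n(CO2) = 13.197 mol.
Reaction (3): CO2→Na2CO3 ratio 1:1 ⇒ n(Na2CO3) = 13.197 mol.
Mass of Na2CO3 = 13.197 × 105.99 = 1398.8 g.

1399 g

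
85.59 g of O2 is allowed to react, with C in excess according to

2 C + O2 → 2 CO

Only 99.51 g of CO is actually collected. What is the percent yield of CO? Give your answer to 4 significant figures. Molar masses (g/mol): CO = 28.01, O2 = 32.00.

n(O2) = 85.590 g / 32.00 g/mol = 2.6747 mol.
From the equation the O2:CO mole ratio is 1:2, so n(CO) = 2.6747 × 2/1 = 5.3494 mol.
Mass of CO = 5.3494 mol × 28.01 g/mol = 149.84 g.
This is the theoretical yield. Percent yield = 99.51 g / 149.84 g × 100% = 66.413%.

66.41 %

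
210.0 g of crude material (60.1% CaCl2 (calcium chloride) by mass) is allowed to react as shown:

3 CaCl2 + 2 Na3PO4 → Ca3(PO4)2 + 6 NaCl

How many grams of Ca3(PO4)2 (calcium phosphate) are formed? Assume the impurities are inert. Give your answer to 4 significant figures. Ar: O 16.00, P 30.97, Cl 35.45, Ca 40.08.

117.6 g

Mass of pure CaCl2 = 210.0 g × 0.601 = 126.21 g.
M(CaCl2) = 40.08 + 2(35.45) = 110.98 g/mol.
M(Ca3(PO4)2) = 3(40.08) + 2(30.97) + 8(16.00) = 310.18 g/mol.
n(CaCl2) = 126.21 g / 110.98 g/mol = 1.1372 mol.
From the equation the CaCl2:Ca3(PO4)2 mole ratio is 3:1, so n(Ca3(PO4)2) = 1.1372 × 1/3 = 0.37908 mol.
Mass of Ca3(PO4)2 = 0.37908 mol × 310.18 g/mol = 117.58 g.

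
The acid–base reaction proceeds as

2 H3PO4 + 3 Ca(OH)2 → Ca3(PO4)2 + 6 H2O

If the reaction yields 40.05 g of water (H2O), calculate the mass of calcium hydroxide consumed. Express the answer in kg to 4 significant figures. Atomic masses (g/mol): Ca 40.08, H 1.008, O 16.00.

0.08236 kg

M(H2O) = 2(1.008) + 16.00 = 18.016 g/mol.
M(Ca(OH)2) = 40.08 + 2(16.00) + 2(1.008) = 74.096 g/mol.
n(H2O) = 40.050 g / 18.016 g/mol = 2.2230 mol.
From the equation the H2O:Ca(OH)2 mole ratio is 6:3, so n(Ca(OH)2) = 2.2230 × 3/6 = 1.1115 mol.
Mass of Ca(OH)2 = 1.1115 mol × 74.096 g/mol = 82.359 g.
Converting to kg: 82.359 g = 0.08236 kg.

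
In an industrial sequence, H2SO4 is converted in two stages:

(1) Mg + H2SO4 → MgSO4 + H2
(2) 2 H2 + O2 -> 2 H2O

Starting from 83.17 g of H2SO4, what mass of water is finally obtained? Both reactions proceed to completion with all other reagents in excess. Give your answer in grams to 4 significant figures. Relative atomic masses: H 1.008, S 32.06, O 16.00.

15.28 g

M(H2SO4) = 2(1.008) + 32.06 + 4(16.00) = 98.076 g/mol.
M(H2O) = 2(1.008) + 16.00 = 18.016 g/mol.
n(H2SO4) = 83.170 / 98.076 = 0.84802 mol.
Step 1 gives a 1:1 ratio of H2SO4 to H2, so n(H2) = 0.84802 mol.
In step 2 the H2:H2O ratio is 2:2, so n(H2O) = 0.84802 mol.
Mass of H2O = 0.84802 × 18.016 = 15.278 g.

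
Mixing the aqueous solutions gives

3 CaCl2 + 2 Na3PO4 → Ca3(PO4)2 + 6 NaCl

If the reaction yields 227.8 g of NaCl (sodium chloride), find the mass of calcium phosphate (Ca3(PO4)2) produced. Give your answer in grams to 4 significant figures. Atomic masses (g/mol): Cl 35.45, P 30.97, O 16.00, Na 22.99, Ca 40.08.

M(NaCl) = 22.99 + 35.45 = 58.44 g/mol.
M(Ca3(PO4)2) = 3(40.08) + 2(30.97) + 8(16.00) = 310.18 g/mol.
n(NaCl) = 227.80 g / 58.44 g/mol = 3.8980 mol.
From the equation the NaCl:Ca3(PO4)2 mole ratio is 6:1, so n(Ca3(PO4)2) = 3.8980 × 1/6 = 0.64967 mol.
Mass of Ca3(PO4)2 = 0.64967 mol × 310.18 g/mol = 201.51 g.

201.5 g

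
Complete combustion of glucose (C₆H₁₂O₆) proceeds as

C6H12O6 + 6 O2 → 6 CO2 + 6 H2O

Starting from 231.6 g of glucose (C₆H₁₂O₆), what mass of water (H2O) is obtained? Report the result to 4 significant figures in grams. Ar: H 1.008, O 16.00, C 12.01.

139.0 g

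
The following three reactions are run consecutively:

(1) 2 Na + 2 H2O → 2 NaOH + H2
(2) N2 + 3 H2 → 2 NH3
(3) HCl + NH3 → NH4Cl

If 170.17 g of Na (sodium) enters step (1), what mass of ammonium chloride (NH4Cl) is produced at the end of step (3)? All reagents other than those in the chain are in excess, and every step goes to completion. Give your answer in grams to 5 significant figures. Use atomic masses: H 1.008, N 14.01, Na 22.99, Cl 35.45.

131.98 g

M(Na) = 22.99 g/mol.
M(NH4Cl) = 14.01 + 4(1.008) + 35.45 = 53.492 g/mol.
n(Na) = 170.17 / 22.99 = 7.40191 mol.
Reaction (1): Na→H2 ratio 2:1 ⇒ n(H2) = 3.70096 mol.
Reaction (2): H2→NH3 ratio 3:2 ⇒ n(NH3) = 2.46730 mol.
Reaction (3): NH3→NH4Cl ratio 1:1 ⇒ n(NH4Cl) = 2.46730 mol.
Mass of NH4Cl = 2.46730 × 53.492 = 131.981 g.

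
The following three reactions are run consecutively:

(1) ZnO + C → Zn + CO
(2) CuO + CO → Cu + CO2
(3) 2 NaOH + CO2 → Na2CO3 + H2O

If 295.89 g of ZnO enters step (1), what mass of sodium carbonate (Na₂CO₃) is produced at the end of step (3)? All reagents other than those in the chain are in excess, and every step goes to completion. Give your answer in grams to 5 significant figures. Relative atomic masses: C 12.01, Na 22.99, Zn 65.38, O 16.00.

M(ZnO) = 65.38 + 16.00 = 81.38 g/mol.
M(Na2CO3) = 2(22.99) + 12.01 + 3(16.00) = 105.99 g/mol.
n(ZnO) = 295.89 / 81.38 = 3.63591 mol.
Reaction (1): ZnO→CO ratio 1:1 ⇒ n(CO) = 3.63591 mol.
Reaction (2): CO→CO2 ratio 1:1 ⇒ n(CO2) = 3.63591 mol.
Reaction (3): CO2→Na2CO3 ratio 1:1 ⇒ n(Na2CO3) = 3.63591 mol.
Mass of Na2CO3 = 3.63591 × 105.99 = 385.370 g.

385.37 g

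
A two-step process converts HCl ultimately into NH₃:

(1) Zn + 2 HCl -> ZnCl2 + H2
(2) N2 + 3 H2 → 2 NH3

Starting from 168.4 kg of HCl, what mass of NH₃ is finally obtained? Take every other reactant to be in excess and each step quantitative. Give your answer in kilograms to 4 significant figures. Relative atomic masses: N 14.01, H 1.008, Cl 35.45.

26.23 kg

M(HCl) = 1.008 + 35.45 = 36.458 g/mol.
M(NH3) = 14.01 + 3(1.008) = 17.034 g/mol.
168.4 kg = 168400 g.
n(HCl) = 168400 / 36.458 = 4619.0 mol.
Step 1 gives a 2:1 ratio of HCl to H2, so n(H2) = 2309.5 mol.
In step 2 the H2:NH3 ratio is 3:2, so n(NH3) = 1539.7 mol.
Mass of NH3 = 1539.7 × 17.034 = 26227 g = 26.23 kg.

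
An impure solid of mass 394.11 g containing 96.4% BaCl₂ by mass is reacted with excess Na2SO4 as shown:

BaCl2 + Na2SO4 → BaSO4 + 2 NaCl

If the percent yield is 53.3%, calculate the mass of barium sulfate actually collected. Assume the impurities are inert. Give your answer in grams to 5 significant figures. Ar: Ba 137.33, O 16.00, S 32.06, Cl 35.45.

226.97 g

Pure BaCl2 available = 394.11 g × 0.964 = 379.922 g.
M(BaCl2) = 137.33 + 2(35.45) = 208.23 g/mol.
M(BaSO4) = 137.33 + 32.06 + 4(16.00) = 233.39 g/mol.
n(BaCl2) = 379.922 g / 208.23 g/mol = 1.82453 mol.
From the equation the BaCl2:BaSO4 mole ratio is 1:1, so n(BaSO4) = 1.82453 × 1/1 = 1.82453 mol.
Mass of BaSO4 = 1.82453 mol × 233.39 g/mol = 425.827 g.
Actual mass collected = 425.827 g × 0.533 = 226.966 g.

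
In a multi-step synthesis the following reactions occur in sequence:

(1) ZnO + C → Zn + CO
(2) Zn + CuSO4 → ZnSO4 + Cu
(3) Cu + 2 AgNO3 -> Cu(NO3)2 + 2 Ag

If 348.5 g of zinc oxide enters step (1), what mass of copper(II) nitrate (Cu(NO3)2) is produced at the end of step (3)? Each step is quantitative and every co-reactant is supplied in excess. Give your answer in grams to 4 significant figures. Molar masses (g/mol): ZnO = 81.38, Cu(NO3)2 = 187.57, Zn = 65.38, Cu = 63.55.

n(ZnO) = 348.5 / 81.38 = 4.2824 mol.
Reaction (1): ZnO→Zn ratio 1:1 ⇒ n(Zn) = 4.2824 mol.
Reaction (2): Zn→Cu ratio 1:1 ⇒ n(Cu) = 4.2824 mol.
Reaction (3): Cu→Cu(NO3)2 ratio 1:1 ⇒ n(Cu(NO3)2) = 4.2824 mol.
Mass of Cu(NO3)2 = 4.2824 × 187.57 = 803.25 g.

803.2 g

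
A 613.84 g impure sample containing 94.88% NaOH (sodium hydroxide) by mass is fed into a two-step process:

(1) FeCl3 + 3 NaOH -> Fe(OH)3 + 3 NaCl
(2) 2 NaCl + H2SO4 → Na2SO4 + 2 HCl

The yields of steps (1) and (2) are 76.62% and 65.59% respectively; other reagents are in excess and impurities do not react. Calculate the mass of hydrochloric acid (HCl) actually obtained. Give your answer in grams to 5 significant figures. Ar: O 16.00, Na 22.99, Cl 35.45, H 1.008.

Pure NaOH = 613.84 × 0.9488 = 582.411 g.
M(NaOH) = 22.99 + 16.00 + 1.008 = 39.998 g/mol.
M(HCl) = 1.008 + 35.45 = 36.458 g/mol.
n(NaOH) = 582.411 / 39.998 = 14.5610 mol.
Step 1 (NaOH:NaCl = 3:3): theoretical n(NaCl) = 14.5610 mol; at 76.62% yield, n(NaCl) = 11.1566 mol.
Step 2 (NaCl:HCl = 2:2): theoretical n(HCl) = 11.1566 mol, so theoretical mass = 11.1566 × 36.458 = 406.749 g.
At 65.59% yield, actual mass of HCl = 406.749 × 0.6559 = 266.787 g.

266.79 g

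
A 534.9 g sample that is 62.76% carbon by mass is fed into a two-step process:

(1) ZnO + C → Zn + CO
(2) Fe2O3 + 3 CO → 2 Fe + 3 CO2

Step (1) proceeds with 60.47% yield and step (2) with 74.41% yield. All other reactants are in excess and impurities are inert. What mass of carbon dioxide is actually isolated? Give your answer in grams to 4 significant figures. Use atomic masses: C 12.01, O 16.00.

Pure C = 534.9 × 0.6276 = 335.70 g.
M(C) = 12.01 g/mol.
M(CO2) = 12.01 + 2(16.00) = 44.01 g/mol.
n(C) = 335.70 / 12.01 = 27.952 mol.
Step 1 (C:CO = 1:1): theoretical n(CO) = 27.952 mol; at 60.47% yield, n(CO) = 16.903 mol.
Step 2 (CO:CO2 = 3:3): theoretical n(CO2) = 16.903 mol, so theoretical mass = 16.903 × 44.01 = 743.88 g.
At 74.41% yield, actual mass of CO2 = 743.88 × 0.7441 = 553.52 g.

553.5 g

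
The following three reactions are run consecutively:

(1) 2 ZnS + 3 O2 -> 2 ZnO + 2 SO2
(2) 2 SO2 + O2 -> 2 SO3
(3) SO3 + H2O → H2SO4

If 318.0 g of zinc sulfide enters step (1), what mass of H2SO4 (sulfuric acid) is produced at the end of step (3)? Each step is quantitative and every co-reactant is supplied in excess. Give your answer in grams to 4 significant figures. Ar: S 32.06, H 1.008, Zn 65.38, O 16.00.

M(ZnS) = 65.38 + 32.06 = 97.44 g/mol.
M(H2SO4) = 2(1.008) + 32.06 + 4(16.00) = 98.076 g/mol.
n(ZnS) = 318.0 / 97.44 = 3.2635 mol.
Reaction (1): ZnS→SO2 ratio 2:2 ⇒ n(SO2) = 3.2635 mol.
Reaction (2): SO2→SO3 ratio 2:2 ⇒ n(SO3) = 3.2635 mol.
Reaction (3): SO3→H2SO4 ratio 1:1 ⇒ n(H2SO4) = 3.2635 mol.
Mass of H2SO4 = 3.2635 × 98.076 = 320.08 g.

320.1 g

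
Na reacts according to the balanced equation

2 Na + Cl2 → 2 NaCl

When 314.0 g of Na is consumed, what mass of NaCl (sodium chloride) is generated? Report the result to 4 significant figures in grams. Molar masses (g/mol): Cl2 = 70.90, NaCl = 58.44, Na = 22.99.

n(Na) = 314.00 g / 22.99 g/mol = 13.658 mol.
From the equation the Na:NaCl mole ratio is 2:2, so n(NaCl) = 13.658 × 2/2 = 13.658 mol.
Mass of NaCl = 13.658 mol × 58.44 g/mol = 798.18 g.

798.2 g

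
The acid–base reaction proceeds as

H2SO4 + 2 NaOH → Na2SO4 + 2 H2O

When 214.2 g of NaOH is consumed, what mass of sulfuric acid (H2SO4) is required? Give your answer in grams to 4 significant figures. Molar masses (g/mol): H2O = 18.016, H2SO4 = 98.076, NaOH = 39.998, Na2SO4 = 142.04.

n(NaOH) = 214.20 g / 39.998 g/mol = 5.3553 mol.
From the equation the NaOH:H2SO4 mole ratio is 2:1, so n(H2SO4) = 5.3553 × 1/2 = 2.6776 mol.
Mass of H2SO4 = 2.6776 mol × 98.076 g/mol = 262.61 g.

262.6 g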